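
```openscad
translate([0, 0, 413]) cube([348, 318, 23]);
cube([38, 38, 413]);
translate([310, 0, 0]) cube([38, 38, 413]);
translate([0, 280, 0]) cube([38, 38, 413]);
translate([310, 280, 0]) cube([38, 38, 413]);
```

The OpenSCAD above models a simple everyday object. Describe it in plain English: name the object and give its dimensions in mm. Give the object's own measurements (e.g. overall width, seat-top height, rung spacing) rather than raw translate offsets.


A simple wooden stool: a rectangular seat 348 mm (x) by 318 mm (y), 23 mm thick, top face at z = 436 mm, on four square legs, each 38×38 mm in cross-section. The legs rest on z = 0, each flush with a corner of the seat.


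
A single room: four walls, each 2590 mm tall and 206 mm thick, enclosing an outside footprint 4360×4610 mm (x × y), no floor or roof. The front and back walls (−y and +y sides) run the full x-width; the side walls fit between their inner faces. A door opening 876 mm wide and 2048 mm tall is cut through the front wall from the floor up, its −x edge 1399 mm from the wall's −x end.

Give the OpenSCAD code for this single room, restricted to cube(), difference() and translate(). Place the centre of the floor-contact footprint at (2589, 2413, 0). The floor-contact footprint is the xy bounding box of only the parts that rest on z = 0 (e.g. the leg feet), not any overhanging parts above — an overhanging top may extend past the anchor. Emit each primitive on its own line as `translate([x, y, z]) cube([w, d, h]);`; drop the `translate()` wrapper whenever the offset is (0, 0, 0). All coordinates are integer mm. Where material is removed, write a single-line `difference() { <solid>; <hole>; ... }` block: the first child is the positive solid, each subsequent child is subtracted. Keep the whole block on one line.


difference() { translate([409, 108, 0]) cube([4360, 206, 2590]); translate([1808, 108, 0]) cube([876, 206, 2048]); }
translate([409, 4512, 0]) cube([4360, 206, 2590]);
translate([409, 314, 0]) cube([206, 4198, 2590]);
translate([4563, 314, 0]) cube([206, 4198, 2590]);


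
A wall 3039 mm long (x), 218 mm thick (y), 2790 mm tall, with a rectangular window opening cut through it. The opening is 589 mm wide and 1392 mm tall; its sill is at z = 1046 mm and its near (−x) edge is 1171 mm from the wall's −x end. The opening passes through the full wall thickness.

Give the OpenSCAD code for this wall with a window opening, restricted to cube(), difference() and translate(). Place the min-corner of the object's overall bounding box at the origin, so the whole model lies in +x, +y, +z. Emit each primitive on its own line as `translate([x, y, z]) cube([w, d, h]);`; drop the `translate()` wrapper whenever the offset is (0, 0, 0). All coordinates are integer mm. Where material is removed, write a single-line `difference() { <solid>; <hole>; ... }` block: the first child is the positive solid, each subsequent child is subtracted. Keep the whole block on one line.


difference() { cube([3039, 218, 2790]); translate([1171, 0, 1046]) cube([589, 218, 1392]); }


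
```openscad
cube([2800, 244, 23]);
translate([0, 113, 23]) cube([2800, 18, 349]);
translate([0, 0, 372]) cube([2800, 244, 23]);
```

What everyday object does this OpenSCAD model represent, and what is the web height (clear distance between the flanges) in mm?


An I-beam. The web height is 349 mm.

Two wide flanges with a thin centred web — an I-beam. Overall 395 mm minus two 23 mm flanges gives a web of 395 − 2·23 = 349 mm.


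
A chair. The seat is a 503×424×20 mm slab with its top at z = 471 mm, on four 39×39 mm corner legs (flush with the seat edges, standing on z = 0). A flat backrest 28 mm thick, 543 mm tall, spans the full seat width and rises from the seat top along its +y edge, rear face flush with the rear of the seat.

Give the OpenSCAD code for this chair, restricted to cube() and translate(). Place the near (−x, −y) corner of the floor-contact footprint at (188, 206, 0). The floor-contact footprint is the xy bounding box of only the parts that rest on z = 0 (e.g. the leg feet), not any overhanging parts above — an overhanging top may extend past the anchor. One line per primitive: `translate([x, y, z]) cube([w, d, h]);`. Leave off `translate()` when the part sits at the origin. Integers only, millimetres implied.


translate([188, 206, 451]) cube([503, 424, 20]);
translate([188, 206, 0]) cube([39, 39, 451]);
translate([652, 206, 0]) cube([39, 39, 451]);
translate([188, 591, 0]) cube([39, 39, 451]);
translate([652, 591, 0]) cube([39, 39, 451]);
translate([188, 602, 471]) cube([503, 28, 543]);


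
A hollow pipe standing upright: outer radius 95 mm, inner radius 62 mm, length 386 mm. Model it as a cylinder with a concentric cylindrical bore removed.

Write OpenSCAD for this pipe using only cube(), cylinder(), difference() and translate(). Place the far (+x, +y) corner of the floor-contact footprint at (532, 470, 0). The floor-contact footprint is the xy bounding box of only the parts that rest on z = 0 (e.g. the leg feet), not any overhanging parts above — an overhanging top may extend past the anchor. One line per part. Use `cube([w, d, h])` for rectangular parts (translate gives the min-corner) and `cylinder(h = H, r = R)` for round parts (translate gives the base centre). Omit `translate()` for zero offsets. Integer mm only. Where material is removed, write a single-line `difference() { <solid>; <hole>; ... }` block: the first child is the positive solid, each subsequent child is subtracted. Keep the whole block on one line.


difference() { translate([437, 375, 0]) cylinder(h = 386, r = 95); translate([437, 375, 0]) cylinder(h = 386, r = 62); }


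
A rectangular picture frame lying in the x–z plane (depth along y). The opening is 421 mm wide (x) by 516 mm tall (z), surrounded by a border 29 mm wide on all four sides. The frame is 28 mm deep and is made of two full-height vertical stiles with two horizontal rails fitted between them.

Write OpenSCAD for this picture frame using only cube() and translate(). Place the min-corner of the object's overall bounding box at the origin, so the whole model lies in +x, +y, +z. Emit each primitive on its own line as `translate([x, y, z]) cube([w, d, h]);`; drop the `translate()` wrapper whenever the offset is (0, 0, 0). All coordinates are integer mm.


cube([29, 28, 574]);
translate([450, 0, 0]) cube([29, 28, 574]);
translate([29, 0, 0]) cube([421, 28, 29]);
translate([29, 0, 545]) cube([421, 28, 29]);


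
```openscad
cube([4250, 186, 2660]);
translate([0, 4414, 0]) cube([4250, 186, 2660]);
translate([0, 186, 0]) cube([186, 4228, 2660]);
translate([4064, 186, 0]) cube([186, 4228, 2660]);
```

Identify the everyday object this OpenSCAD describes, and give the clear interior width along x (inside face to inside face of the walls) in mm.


A house (or room) frame. The interior width is 3878 mm.

Four 2660 mm walls enclosing a rectangle with no floor or roof — a room or house frame. Outside width is 4250 mm and wall thickness is 186 mm, so the interior width is 4250 − 2 × 186 = 3878 mm.


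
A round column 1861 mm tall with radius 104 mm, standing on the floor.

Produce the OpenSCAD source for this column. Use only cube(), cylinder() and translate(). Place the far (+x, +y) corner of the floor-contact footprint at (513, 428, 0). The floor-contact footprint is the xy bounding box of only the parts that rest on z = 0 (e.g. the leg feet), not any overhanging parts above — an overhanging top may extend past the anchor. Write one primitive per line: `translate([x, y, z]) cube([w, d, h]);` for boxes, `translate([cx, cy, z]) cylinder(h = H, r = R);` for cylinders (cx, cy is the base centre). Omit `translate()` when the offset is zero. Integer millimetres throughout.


translate([409, 324, 0]) cylinder(h = 1861, r = 104);


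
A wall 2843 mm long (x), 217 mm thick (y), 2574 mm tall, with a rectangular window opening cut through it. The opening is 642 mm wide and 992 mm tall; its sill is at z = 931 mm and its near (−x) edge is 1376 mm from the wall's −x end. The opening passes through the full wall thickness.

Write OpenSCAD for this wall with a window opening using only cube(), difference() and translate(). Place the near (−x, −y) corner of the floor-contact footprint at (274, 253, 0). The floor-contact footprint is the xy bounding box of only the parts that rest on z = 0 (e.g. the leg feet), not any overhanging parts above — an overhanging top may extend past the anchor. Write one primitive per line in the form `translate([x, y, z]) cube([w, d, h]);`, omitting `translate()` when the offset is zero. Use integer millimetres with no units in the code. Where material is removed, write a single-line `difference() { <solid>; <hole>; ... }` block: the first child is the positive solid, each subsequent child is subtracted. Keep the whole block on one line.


difference() { translate([274, 253, 0]) cube([2843, 217, 2574]); translate([1650, 253, 931]) cube([642, 217, 992]); }


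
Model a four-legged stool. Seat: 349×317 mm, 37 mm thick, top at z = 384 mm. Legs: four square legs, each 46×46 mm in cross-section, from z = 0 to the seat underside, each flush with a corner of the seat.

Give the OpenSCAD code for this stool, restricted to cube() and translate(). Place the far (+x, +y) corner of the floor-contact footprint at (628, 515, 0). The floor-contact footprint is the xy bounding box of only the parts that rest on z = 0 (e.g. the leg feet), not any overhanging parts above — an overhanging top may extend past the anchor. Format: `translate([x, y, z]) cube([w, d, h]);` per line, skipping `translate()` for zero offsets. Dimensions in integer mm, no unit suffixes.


// leg_h = 384 - 37 = 347
translate([279, 198, 347]) cube([349, 317, 37]);
translate([279, 198, 0]) cube([46, 46, 347]);
translate([582, 198, 0]) cube([46, 46, 347]);
translate([279, 469, 0]) cube([46, 46, 347]);
translate([582, 469, 0]) cube([46, 46, 347]);


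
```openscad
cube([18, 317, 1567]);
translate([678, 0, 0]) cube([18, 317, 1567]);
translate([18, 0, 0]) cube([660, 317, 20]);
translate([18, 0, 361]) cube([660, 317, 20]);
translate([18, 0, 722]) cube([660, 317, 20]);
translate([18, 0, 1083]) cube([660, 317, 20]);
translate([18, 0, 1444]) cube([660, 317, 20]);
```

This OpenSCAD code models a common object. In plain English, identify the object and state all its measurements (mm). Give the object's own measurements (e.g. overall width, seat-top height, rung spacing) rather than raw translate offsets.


An open bookshelf. Two side panels, each 18 mm thick, 317 mm deep and 1567 mm tall, stand 696 mm apart (outside-to-outside). Between them sit 5 shelves, each 20 mm thick and 317 mm deep, spanning the full gap between the sides. The bottom shelf rests on the floor (its underside at z = 0) and the clear gap between one shelf's top and the next shelf's underside is 341 mm.


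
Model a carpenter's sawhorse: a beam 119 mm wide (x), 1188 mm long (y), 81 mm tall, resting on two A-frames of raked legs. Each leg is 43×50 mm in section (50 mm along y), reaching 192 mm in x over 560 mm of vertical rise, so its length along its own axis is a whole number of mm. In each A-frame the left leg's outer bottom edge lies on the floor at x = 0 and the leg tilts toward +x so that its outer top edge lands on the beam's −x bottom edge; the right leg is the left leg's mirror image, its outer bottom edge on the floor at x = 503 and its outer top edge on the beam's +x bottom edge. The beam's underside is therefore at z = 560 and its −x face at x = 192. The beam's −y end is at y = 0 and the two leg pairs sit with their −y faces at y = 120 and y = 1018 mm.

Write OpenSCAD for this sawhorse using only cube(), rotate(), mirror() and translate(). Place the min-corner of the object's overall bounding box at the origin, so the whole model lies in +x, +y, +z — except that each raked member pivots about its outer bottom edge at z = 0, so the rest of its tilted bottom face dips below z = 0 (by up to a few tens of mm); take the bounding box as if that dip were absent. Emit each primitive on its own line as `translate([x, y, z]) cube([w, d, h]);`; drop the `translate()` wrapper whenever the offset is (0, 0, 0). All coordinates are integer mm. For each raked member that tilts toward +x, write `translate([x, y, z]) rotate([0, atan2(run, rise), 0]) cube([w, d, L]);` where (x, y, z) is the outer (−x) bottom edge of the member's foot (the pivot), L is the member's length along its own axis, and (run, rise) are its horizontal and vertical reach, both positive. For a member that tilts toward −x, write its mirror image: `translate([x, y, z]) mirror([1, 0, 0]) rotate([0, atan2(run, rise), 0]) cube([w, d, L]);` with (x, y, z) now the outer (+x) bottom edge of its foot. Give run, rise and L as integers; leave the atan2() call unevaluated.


translate([192, 0, 560]) cube([119, 1188, 81]);
translate([0, 120, 0]) rotate([0, atan2(192, 560), 0]) cube([43, 50, 592]);
translate([503, 120, 0]) mirror([1, 0, 0]) rotate([0, atan2(192, 560), 0]) cube([43, 50, 592]);
translate([0, 1018, 0]) rotate([0, atan2(192, 560), 0]) cube([43, 50, 592]);
translate([503, 1018, 0]) mirror([1, 0, 0]) rotate([0, atan2(192, 560), 0]) cube([43, 50, 592]);


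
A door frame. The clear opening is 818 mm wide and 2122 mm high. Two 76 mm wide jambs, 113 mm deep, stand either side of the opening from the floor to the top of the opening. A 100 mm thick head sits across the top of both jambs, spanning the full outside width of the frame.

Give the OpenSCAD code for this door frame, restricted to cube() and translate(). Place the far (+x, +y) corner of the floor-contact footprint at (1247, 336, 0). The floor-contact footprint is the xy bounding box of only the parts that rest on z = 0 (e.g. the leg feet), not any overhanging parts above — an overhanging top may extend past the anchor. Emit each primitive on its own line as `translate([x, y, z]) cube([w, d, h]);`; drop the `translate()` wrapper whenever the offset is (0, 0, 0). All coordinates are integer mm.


translate([277, 223, 0]) cube([76, 113, 2122]);
translate([1171, 223, 0]) cube([76, 113, 2122]);
translate([277, 223, 2122]) cube([970, 113, 100]);


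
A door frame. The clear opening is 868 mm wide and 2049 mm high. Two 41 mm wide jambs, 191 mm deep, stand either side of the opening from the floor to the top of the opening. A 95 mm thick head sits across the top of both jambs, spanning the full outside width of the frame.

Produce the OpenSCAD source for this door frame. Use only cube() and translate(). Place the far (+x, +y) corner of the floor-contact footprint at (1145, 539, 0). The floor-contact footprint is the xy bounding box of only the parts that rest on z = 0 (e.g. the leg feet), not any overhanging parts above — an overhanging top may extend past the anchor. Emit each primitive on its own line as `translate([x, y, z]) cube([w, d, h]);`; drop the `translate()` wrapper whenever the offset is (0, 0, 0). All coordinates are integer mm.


translate([195, 348, 0]) cube([41, 191, 2049]);
translate([1104, 348, 0]) cube([41, 191, 2049]);
translate([195, 348, 2049]) cube([950, 191, 95]);


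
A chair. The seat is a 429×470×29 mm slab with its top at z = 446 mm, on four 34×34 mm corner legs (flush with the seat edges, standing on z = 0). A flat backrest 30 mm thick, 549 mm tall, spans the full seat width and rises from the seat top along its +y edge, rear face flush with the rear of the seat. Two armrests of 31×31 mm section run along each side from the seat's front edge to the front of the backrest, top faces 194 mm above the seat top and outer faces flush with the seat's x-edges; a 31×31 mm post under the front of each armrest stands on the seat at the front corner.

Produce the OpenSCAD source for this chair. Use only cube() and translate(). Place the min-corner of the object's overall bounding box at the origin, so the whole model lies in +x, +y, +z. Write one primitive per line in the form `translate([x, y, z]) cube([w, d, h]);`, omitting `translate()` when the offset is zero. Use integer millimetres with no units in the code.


// leg_h = 446 - 29 = 417
// arm post h = 194 - 31 = 163
translate([0, 0, 417]) cube([429, 470, 29]);
cube([34, 34, 417]);
translate([395, 0, 0]) cube([34, 34, 417]);
translate([0, 436, 0]) cube([34, 34, 417]);
translate([395, 436, 0]) cube([34, 34, 417]);
translate([0, 440, 446]) cube([429, 30, 549]);
translate([0, 0, 609]) cube([31, 440, 31]);
translate([398, 0, 609]) cube([31, 440, 31]);
translate([0, 0, 446]) cube([31, 31, 163]);
translate([398, 0, 446]) cube([31, 31, 163]);


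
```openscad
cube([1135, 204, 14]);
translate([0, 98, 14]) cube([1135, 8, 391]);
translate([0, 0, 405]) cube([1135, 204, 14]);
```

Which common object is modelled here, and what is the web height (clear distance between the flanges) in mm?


An I-beam. The web height is 391 mm.

Two wide flanges with a thin centred web — an I-beam. Overall 419 mm minus two 14 mm flanges gives a web of 419 − 2·14 = 391 mm.


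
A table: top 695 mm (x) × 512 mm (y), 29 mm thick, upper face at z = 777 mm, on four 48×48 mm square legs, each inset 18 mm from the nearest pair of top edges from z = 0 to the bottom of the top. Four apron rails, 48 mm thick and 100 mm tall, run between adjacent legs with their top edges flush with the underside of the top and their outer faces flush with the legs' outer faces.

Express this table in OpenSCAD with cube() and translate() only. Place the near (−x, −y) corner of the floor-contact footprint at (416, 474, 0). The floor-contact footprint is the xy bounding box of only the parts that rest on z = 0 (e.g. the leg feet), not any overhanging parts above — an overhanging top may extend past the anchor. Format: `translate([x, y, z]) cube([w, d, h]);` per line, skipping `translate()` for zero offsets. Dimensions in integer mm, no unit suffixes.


translate([398, 456, 748]) cube([695, 512, 29]);
translate([416, 474, 0]) cube([48, 48, 748]);
translate([1027, 474, 0]) cube([48, 48, 748]);
translate([416, 902, 0]) cube([48, 48, 748]);
translate([1027, 902, 0]) cube([48, 48, 748]);
translate([464, 474, 648]) cube([563, 48, 100]);
translate([464, 902, 648]) cube([563, 48, 100]);
translate([416, 522, 648]) cube([48, 380, 100]);
translate([1027, 522, 648]) cube([48, 380, 100]);


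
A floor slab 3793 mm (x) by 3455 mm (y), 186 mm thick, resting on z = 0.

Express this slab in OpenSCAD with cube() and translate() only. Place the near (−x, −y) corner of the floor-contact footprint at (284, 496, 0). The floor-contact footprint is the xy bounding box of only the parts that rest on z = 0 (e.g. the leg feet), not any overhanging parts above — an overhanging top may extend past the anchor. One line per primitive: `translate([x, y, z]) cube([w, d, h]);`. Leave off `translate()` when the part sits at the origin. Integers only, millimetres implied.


translate([284, 496, 0]) cube([3793, 3455, 186]);


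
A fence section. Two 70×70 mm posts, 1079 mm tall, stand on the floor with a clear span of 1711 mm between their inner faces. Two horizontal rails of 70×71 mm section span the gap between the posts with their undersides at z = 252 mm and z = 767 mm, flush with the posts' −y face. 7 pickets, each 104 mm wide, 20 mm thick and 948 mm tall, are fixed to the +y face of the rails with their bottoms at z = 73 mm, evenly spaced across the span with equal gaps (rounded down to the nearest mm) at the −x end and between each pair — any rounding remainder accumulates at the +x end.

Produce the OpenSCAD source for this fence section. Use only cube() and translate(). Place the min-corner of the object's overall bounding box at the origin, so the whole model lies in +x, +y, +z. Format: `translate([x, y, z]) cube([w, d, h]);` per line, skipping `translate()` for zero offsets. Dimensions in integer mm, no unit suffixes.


cube([70, 70, 1079]);
translate([1781, 0, 0]) cube([70, 70, 1079]);
translate([70, 0, 252]) cube([1711, 70, 71]);
translate([70, 0, 767]) cube([1711, 70, 71]);
translate([192, 70, 73]) cube([104, 20, 948]);
translate([418, 70, 73]) cube([104, 20, 948]);
translate([644, 70, 73]) cube([104, 20, 948]);
translate([870, 70, 73]) cube([104, 20, 948]);
translate([1096, 70, 73]) cube([104, 20, 948]);
translate([1322, 70, 73]) cube([104, 20, 948]);
translate([1548, 70, 73]) cube([104, 20, 948]);


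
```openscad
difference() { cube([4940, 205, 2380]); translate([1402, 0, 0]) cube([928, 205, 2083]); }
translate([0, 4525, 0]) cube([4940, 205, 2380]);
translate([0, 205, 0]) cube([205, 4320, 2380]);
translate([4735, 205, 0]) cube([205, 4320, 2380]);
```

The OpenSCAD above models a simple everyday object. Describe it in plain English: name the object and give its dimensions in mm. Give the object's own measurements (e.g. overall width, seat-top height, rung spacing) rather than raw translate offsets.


A single room: four walls, each 2380 mm tall and 205 mm thick, enclosing an outside footprint 4940×4730 mm (x × y), no floor or roof. The front and back walls (−y and +y sides) run the full x-width; the side walls fit between their inner faces. A door opening 928 mm wide and 2083 mm tall is cut through the front wall from the floor up, its −x edge 1402 mm from the wall's −x end.


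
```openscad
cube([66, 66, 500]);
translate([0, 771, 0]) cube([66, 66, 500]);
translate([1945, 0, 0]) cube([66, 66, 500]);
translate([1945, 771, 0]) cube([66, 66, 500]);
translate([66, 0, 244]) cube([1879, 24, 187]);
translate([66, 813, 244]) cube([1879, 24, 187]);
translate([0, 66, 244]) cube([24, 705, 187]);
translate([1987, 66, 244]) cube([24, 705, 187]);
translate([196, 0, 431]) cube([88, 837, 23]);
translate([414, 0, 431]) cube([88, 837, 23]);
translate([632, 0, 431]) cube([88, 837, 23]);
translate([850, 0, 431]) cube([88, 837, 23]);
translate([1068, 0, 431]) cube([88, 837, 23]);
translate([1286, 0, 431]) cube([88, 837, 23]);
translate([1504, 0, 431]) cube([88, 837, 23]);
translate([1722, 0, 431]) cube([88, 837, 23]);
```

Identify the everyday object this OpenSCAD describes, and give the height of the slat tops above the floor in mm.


A bed frame. The slat-top height is 454 mm.

Four posts, four rails, and a row of slats — a bed frame. Slats sit on the rails at z = 244 + 187 = 431; with slat thickness 23, the top is 454 mm.


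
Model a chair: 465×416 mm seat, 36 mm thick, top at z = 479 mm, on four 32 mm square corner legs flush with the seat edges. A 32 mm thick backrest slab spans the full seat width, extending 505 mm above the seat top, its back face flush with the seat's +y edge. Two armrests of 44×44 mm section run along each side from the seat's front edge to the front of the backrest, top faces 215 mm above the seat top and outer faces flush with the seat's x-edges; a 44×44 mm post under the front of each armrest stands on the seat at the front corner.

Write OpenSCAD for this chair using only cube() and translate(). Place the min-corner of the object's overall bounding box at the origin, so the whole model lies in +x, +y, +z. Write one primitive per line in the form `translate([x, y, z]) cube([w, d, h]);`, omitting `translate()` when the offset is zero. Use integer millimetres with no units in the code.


translate([0, 0, 443]) cube([465, 416, 36]);
cube([32, 32, 443]);
translate([433, 0, 0]) cube([32, 32, 443]);
translate([0, 384, 0]) cube([32, 32, 443]);
translate([433, 384, 0]) cube([32, 32, 443]);
translate([0, 384, 479]) cube([465, 32, 505]);
translate([0, 0, 650]) cube([44, 384, 44]);
translate([421, 0, 650]) cube([44, 384, 44]);
translate([0, 0, 479]) cube([44, 44, 171]);
translate([421, 0, 479]) cube([44, 44, 171]);


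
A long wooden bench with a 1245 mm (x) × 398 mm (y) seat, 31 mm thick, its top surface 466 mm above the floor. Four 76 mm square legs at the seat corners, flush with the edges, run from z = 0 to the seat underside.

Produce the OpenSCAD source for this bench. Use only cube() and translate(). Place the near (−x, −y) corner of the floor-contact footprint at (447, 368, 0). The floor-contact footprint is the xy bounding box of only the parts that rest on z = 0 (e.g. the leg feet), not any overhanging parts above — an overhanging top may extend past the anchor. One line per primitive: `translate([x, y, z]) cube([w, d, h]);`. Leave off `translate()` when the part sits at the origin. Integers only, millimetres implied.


// leg_h = 466 − 31 = 435
translate([447, 368, 435]) cube([1245, 398, 31]);
translate([447, 368, 0]) cube([76, 76, 435]);
translate([447, 690, 0]) cube([76, 76, 435]);
translate([1616, 368, 0]) cube([76, 76, 435]);
translate([1616, 690, 0]) cube([76, 76, 435]);


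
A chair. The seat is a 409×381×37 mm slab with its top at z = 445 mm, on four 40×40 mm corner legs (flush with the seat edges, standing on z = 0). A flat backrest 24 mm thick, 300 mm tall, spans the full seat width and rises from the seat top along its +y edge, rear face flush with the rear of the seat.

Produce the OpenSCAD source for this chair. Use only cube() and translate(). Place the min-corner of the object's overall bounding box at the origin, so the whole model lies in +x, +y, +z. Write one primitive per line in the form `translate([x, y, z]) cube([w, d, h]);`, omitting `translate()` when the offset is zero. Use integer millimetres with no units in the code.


// leg_h = 445 - 37 = 408
translate([0, 0, 408]) cube([409, 381, 37]);
cube([40, 40, 408]);
translate([369, 0, 0]) cube([40, 40, 408]);
translate([0, 341, 0]) cube([40, 40, 408]);
translate([369, 341, 0]) cube([40, 40, 408]);
translate([0, 357, 445]) cube([409, 24, 300]);


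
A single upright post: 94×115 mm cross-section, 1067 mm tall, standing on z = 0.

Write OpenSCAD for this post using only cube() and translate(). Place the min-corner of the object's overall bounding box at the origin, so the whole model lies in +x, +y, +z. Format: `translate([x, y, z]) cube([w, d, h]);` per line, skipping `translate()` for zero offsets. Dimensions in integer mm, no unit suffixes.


cube([94, 115, 1067]);


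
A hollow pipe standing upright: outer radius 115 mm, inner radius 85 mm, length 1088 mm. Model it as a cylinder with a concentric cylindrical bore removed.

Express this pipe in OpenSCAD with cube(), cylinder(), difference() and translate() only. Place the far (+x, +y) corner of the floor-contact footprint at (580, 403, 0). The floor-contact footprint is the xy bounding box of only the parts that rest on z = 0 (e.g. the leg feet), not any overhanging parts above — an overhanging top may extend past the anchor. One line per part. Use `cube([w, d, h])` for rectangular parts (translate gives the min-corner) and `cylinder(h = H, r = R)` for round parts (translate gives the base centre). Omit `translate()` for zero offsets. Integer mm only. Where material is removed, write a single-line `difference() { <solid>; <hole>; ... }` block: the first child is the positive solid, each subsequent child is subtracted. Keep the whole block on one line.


difference() { translate([465, 288, 0]) cylinder(h = 1088, r = 115); translate([465, 288, 0]) cylinder(h = 1088, r = 85); }


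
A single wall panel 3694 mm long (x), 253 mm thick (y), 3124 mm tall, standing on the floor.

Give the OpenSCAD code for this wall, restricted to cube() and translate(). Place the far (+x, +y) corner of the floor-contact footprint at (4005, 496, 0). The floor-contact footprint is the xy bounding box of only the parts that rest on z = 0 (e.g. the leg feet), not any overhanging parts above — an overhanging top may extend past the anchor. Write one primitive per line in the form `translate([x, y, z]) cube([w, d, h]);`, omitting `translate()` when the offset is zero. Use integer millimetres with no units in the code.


translate([311, 243, 0]) cube([3694, 253, 3124]);


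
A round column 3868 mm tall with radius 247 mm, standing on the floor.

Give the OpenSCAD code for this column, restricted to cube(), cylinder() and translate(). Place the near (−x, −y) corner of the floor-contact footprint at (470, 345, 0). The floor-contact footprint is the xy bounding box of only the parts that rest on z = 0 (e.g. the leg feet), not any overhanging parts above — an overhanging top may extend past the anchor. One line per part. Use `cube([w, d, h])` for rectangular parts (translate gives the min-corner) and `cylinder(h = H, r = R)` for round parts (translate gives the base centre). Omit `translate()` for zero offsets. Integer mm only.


translate([717, 592, 0]) cylinder(h = 3868, r = 247);


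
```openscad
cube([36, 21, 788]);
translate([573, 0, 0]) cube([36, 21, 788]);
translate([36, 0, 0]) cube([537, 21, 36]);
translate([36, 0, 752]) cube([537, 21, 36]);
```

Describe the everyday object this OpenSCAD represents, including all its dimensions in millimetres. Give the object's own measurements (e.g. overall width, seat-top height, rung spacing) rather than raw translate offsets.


A rectangular picture frame lying in the x–z plane (depth along y). The opening is 537 mm wide (x) by 716 mm tall (z), surrounded by a border 36 mm wide on all four sides. The frame is 21 mm deep and is made of two full-height vertical stiles with two horizontal rails fitted between them.


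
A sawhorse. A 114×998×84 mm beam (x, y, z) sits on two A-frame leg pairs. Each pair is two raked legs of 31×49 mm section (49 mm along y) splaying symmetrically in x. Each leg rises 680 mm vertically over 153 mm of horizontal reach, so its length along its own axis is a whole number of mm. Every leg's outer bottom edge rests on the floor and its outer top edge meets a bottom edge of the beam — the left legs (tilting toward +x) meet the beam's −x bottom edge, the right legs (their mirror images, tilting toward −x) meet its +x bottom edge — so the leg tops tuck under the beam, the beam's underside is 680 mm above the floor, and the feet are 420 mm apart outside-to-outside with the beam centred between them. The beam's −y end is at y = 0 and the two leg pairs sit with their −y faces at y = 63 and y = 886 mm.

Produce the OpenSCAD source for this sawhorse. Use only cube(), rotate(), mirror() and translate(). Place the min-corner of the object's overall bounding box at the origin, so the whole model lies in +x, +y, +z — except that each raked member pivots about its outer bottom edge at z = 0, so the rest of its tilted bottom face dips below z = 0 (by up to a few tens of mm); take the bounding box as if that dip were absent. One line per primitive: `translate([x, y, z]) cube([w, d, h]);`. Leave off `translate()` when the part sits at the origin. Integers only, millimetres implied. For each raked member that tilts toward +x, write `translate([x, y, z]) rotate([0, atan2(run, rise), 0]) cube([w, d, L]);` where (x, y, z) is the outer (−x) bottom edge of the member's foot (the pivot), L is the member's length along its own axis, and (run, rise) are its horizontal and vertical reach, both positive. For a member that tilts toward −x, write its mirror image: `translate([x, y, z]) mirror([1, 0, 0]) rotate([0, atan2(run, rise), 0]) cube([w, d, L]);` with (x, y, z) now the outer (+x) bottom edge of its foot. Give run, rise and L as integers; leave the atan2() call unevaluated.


// leg length = √(153² + 680²) = 697
// right-leg outer foot x = 2·153 + 114 = 420
// beam min-corner = (153, 0, 680)
translate([153, 0, 680]) cube([114, 998, 84]);
translate([0, 63, 0]) rotate([0, atan2(153, 680), 0]) cube([31, 49, 697]);
translate([420, 63, 0]) mirror([1, 0, 0]) rotate([0, atan2(153, 680), 0]) cube([31, 49, 697]);
translate([0, 886, 0]) rotate([0, atan2(153, 680), 0]) cube([31, 49, 697]);
translate([420, 886, 0]) mirror([1, 0, 0]) rotate([0, atan2(153, 680), 0]) cube([31, 49, 697]);


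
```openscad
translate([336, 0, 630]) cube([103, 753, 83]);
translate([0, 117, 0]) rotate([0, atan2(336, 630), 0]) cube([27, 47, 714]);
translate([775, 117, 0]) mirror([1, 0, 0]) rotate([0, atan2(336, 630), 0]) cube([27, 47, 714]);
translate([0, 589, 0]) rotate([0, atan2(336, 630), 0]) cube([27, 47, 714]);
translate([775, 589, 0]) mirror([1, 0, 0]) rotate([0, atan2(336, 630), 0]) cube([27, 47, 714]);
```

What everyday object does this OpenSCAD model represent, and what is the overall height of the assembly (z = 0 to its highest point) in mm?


A sawhorse. The overall height is 713 mm.

A beam across two mirrored pairs of raked legs — a sawhorse. The beam's underside is at z = 630 (matching the legs' vertical rise in atan2(336, 630)) and the beam is 83 mm tall, so its top is at 630 + 83 = 713 mm. The raked legs top out at the beam's underside, so that is the highest point.


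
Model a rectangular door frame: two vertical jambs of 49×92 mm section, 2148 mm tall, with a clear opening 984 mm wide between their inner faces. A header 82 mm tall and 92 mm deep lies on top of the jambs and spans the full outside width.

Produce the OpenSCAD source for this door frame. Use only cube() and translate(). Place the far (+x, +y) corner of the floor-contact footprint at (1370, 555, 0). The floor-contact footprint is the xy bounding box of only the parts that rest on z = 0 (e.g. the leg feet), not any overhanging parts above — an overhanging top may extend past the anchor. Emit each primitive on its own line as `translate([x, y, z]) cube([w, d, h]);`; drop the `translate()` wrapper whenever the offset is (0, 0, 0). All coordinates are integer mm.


translate([288, 463, 0]) cube([49, 92, 2148]);
translate([1321, 463, 0]) cube([49, 92, 2148]);
translate([288, 463, 2148]) cube([1082, 92, 82]);


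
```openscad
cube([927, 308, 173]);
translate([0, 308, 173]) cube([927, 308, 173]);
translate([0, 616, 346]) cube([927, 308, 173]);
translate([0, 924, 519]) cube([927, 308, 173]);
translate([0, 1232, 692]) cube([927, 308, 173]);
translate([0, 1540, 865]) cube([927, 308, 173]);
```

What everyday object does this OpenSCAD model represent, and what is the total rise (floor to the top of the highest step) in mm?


A staircase. The total rise is 1038 mm.

6 identical blocks, each offset up and back from the previous — a staircase. Each step is 173 mm tall and there are 6 of them, so the total rise is 6 × 173 = 1038 mm.


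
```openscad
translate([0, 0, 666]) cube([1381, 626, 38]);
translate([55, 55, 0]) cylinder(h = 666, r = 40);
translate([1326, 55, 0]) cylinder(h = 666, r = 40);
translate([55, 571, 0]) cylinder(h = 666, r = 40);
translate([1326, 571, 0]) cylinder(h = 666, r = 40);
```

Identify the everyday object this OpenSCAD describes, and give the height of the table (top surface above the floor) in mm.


A table. The table height is 704 mm.

A 1381×626×38 slab sits at z = 666 on four Ø80 mm round legs — a table. The top surface is at 666 + 38 = 704 mm.


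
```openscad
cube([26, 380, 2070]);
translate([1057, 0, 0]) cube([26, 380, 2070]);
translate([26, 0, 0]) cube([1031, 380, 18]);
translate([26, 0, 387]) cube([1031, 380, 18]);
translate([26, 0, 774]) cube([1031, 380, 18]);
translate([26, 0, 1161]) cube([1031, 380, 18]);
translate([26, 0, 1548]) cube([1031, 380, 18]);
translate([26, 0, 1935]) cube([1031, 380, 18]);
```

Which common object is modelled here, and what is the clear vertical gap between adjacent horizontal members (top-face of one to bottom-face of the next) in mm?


A bookshelf. The clear shelf gap is 369 mm.

Two tall side panels with 6 horizontal boards between them — a bookshelf. The first two shelf undersides are at z = 0 and z = 387; with shelf thickness 18, the clear gap is 387 − 0 − 18 = 369 mm.


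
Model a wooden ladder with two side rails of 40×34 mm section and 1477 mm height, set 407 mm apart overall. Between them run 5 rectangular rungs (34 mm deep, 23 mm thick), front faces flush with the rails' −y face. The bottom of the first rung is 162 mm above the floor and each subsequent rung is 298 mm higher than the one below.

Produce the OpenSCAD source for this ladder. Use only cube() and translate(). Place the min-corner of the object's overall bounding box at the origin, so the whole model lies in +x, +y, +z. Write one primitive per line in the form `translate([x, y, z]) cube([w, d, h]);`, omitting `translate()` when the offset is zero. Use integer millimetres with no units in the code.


// rung span = 407 - 2*40 = 327
// rung[k] z = 162 + k*298
cube([40, 34, 1477]);
translate([367, 0, 0]) cube([40, 34, 1477]);
translate([40, 0, 162]) cube([327, 34, 23]);
translate([40, 0, 460]) cube([327, 34, 23]);
translate([40, 0, 758]) cube([327, 34, 23]);
translate([40, 0, 1056]) cube([327, 34, 23]);
translate([40, 0, 1354]) cube([327, 34, 23]);


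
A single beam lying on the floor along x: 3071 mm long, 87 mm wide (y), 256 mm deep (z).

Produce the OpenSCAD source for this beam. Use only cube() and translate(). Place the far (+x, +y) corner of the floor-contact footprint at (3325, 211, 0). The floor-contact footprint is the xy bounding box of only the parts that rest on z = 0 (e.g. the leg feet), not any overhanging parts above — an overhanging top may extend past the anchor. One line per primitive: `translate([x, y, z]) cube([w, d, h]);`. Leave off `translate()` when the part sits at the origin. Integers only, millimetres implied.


translate([254, 124, 0]) cube([3071, 87, 256]);


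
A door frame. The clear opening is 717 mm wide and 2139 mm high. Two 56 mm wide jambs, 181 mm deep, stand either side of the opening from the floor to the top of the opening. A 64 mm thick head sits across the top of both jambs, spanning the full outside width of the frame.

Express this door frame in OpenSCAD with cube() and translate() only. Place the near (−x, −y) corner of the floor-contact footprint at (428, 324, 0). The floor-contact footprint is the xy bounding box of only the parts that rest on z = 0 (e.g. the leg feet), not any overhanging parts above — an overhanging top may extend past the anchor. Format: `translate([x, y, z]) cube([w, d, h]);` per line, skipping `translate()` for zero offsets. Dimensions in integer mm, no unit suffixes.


translate([428, 324, 0]) cube([56, 181, 2139]);
translate([1201, 324, 0]) cube([56, 181, 2139]);
translate([428, 324, 2139]) cube([829, 181, 64]);


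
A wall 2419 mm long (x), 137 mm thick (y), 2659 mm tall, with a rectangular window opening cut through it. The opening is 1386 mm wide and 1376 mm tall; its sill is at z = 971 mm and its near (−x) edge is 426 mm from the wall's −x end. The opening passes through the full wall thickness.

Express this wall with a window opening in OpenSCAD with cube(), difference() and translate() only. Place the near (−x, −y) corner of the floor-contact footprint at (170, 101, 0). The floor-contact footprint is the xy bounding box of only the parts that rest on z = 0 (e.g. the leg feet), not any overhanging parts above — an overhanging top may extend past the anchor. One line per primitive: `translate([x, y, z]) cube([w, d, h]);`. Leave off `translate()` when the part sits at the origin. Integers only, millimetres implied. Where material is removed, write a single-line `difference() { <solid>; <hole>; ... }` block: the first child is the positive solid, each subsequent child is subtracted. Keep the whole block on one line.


difference() { translate([170, 101, 0]) cube([2419, 137, 2659]); translate([596, 101, 971]) cube([1386, 137, 1376]); }


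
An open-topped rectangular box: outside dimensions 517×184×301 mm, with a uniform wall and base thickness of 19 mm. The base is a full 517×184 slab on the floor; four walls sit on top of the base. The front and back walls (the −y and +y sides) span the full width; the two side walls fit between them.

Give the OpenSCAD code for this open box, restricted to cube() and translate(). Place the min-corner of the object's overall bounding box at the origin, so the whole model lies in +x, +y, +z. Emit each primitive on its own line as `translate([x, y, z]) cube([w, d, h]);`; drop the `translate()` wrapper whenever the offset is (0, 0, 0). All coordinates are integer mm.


cube([517, 184, 19]);
translate([0, 0, 19]) cube([517, 19, 282]);
translate([0, 165, 19]) cube([517, 19, 282]);
translate([0, 19, 19]) cube([19, 146, 282]);
translate([498, 19, 19]) cube([19, 146, 282]);


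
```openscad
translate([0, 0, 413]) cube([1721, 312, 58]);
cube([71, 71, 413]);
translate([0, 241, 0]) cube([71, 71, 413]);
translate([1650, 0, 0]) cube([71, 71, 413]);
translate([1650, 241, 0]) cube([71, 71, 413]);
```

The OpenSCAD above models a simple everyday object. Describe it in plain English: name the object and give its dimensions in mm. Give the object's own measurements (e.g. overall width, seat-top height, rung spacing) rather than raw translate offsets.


A long wooden bench with a 1721 mm (x) × 312 mm (y) seat, 58 mm thick, its top surface 471 mm above the floor. Four 71 mm square legs at the seat corners, flush with the edges, run from z = 0 to the seat underside.
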